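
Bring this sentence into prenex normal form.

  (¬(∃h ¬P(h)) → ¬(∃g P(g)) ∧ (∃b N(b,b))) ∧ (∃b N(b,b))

∃h ∀g ∃b ∃r ((¬P(h) ∨ ¬P(g) ∧ N(b,b)) ∧ N(r,r))

First replace A → B with ¬A ∨ B.
  (¬¬(∃h ¬P(h)) ∨ ¬(∃g P(g)) ∧ (∃b N(b,b))) ∧ (∃b N(b,b))
Drive negations inward (¬∀x A ≡ ∃x ¬A, ¬∃x A ≡ ∀x ¬A, De Morgan for ∧/∨):
  ((∃h ¬P(h)) ∨ (∀g ¬P(g)) ∧ (∃b N(b,b))) ∧ (∃b N(b,b))
Give each quantifier a distinct variable: b↦r.
  ((∃h ¬P(h)) ∨ (∀g ¬P(g)) ∧ (∃b N(b,b))) ∧ (∃r N(r,r))
Pull the quantifiers to the front (each side's bound variable is not free in the other side):
  ∃h ∀g ∃b ∃r ((¬P(h) ∨ ¬P(g) ∧ N(b,b)) ∧ N(r,r))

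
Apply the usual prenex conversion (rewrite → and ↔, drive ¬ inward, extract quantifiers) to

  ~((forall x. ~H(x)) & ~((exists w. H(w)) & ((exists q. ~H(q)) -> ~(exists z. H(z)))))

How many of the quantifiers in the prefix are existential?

First replace A → B with ¬A ∨ B.
  ~((forall x. ~H(x)) & ~((exists w. H(w)) & (~(exists q. ~H(q)) | ~(exists z. H(z)))))
Move each ¬ inward, flipping quantifiers it crosses:
  (exists x. H(x)) | (exists w. H(w)) & ((forall q. H(q)) | (forall z. ~H(z)))
All bound variables are already distinct, so no renaming is needed.
Pull the quantifiers to the front (each side's bound variable is not free in the other side):
  exists x. exists w. forall q. forall z. (H(x) | H(w) & (H(q) | ~H(z)))
The prefix is exists x exists w forall q forall z: 2 universal, 2 existential.

2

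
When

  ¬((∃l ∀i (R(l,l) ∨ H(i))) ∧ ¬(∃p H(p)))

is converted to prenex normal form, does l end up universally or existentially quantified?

universal

Move each ¬ inward, flipping quantifiers it crosses:
  (∀l ∃i (¬R(l,l) ∧ ¬H(i))) ∨ (∃p H(p))
Pull the quantifiers to the front (each side's bound variable is not free in the other side):
  ∀l ∃i ∃p (¬R(l,l) ∧ ¬H(i) ∨ H(p))
The quantifier ∃l sits under an odd number of negations, so it flips to ∀l.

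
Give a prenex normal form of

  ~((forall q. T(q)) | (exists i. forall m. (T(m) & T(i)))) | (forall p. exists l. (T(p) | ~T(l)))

Push ¬ through the quantifiers and connectives to reach negation normal form:
  (exists q. ~T(q)) & (forall i. exists m. (~T(m) | ~T(i))) | (forall p. exists l. (T(p) | ~T(l)))
All bound variables are already distinct, so no renaming is needed.
Finally move all quantifiers to the prefix:
  exists q. forall i. exists m. forall p. exists l. (~T(q) & (~T(m) | ~T(i)) | T(p) | ~T(l))

exists q. forall i. exists m. forall p. exists l. (~T(q) & (~T(m) | ~T(i)) | T(p) | ~T(l))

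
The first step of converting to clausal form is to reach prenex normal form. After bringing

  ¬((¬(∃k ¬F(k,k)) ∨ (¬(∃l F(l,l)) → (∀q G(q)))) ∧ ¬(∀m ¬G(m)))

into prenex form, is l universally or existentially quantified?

universal

Rewrite implications/biconditionals: A → B as ¬A ∨ B.
  ¬((¬(∃k ¬F(k,k)) ∨ ¬¬(∃l F(l,l)) ∨ (∀q G(q))) ∧ ¬(∀m ¬G(m)))
Push ¬ through the quantifiers and connectives to reach negation normal form:
  (∃k ¬F(k,k)) ∧ (∀l ¬F(l,l)) ∧ (∃q ¬G(q)) ∨ (∀m ¬G(m))
All bound variables are already distinct, so no renaming is needed.
Pull the quantifiers to the front (each side's bound variable is not free in the other side):
  ∃k ∀l ∃q ∀m (¬F(k,k) ∧ ¬F(l,l) ∧ ¬G(q) ∨ ¬G(m))
The quantifier ∃l sits under an odd number of negations (counting the antecedent side of each →), so it flips to ∀l.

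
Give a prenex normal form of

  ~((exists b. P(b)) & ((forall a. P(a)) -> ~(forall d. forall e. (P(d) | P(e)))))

Rewrite implications/biconditionals: A → B as ¬A ∨ B.
  ~((exists b. P(b)) & (~(forall a. P(a)) | ~(forall d. forall e. (P(d) | P(e)))))
Drive negations inward (¬∀x A ≡ ∃x ¬A, ¬∃x A ≡ ∀x ¬A, De Morgan for ∧/∨):
  (forall b. ~P(b)) | (forall a. P(a)) & (forall d. forall e. (P(d) | P(e)))
All bound variables are already distinct, so no renaming is needed.
Extract every quantifier outward, since the variables are now distinct and don't occur free across branches:
  forall b. forall a. forall d. forall e. (~P(b) | P(a) & (P(d) | P(e)))

forall b. forall a. forall d. forall e. (~P(b) | P(a) & (P(d) | P(e)))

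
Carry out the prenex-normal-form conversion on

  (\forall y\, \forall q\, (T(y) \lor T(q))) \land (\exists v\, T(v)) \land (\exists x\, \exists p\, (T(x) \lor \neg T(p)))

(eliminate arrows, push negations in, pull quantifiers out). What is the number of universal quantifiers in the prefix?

2

Pull the quantifiers to the front (each side's bound variable is not free in the other side):
  \forall y\, \forall q\, \exists v\, \exists x\, \exists p\, ((T(y) \lor T(q)) \land T(v) \land (T(x) \lor \neg T(p)))
The prefix is \forall y \forall q \exists v \exists x \exists p: 2 universal, 3 existential.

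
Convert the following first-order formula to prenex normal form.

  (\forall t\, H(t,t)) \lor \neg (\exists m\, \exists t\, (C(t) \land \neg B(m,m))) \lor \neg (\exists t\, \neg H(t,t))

Drive negations inward (¬∀x A ≡ ∃x ¬A, ¬∃x A ≡ ∀x ¬A, De Morgan for ∧/∨):
  (\forall t\, H(t,t)) \lor (\forall m\, \forall t\, (\neg C(t) \lor B(m,m))) \lor (\forall t\, H(t,t))
Standardize variables apart so no two quantifiers bind the same name: t↦r, t↦w.
  (\forall t\, H(t,t)) \lor (\forall m\, \forall r\, (\neg C(r) \lor B(m,m))) \lor (\forall w\, H(w,w))
Extract every quantifier outward, since the variables are now distinct and don't occur free across branches:
  \forall t\, \forall m\, \forall r\, \forall w\, (H(t,t) \lor \neg C(r) \lor B(m,m) \lor H(w,w))

\forall t\, \forall m\, \forall r\, \forall w\, (H(t,t) \lor \neg C(r) \lor B(m,m) \lor H(w,w))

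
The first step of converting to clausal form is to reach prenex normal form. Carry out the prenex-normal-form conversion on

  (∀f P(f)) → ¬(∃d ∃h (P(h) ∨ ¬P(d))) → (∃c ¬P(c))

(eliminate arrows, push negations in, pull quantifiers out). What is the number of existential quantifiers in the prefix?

4

First replace A → B with ¬A ∨ B.
  ¬(∀f P(f)) ∨ ¬¬(∃d ∃h (P(h) ∨ ¬P(d))) ∨ (∃c ¬P(c))
Push ¬ through the quantifiers and connectives to reach negation normal form:
  (∃f ¬P(f)) ∨ (∃d ∃h (P(h) ∨ ¬P(d))) ∨ (∃c ¬P(c))
Pull the quantifiers to the front (each side's bound variable is not free in the other side):
  ∃f ∃d ∃h ∃c (¬P(f) ∨ P(h) ∨ ¬P(d) ∨ ¬P(c))
The prefix is ∃f ∃d ∃h ∃c: 0 universal, 4 existential.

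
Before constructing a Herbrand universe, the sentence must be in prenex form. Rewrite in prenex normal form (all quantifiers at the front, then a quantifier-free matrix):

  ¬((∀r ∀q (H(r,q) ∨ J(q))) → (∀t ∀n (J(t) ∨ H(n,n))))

∀r ∀q ∃t ∃n ((H(r,q) ∨ J(q)) ∧ ¬J(t) ∧ ¬H(n,n))

Rewrite implications/biconditionals: A → B as ¬A ∨ B.
  ¬(¬(∀r ∀q (H(r,q) ∨ J(q))) ∨ (∀t ∀n (J(t) ∨ H(n,n))))
Drive negations inward (¬∀x A ≡ ∃x ¬A, ¬∃x A ≡ ∀x ¬A, De Morgan for ∧/∨):
  (∀r ∀q (H(r,q) ∨ J(q))) ∧ (∃t ∃n (¬J(t) ∧ ¬H(n,n)))
Extract every quantifier outward, since the variables are now distinct and don't occur free across branches:
  ∀r ∀q ∃t ∃n ((H(r,q) ∨ J(q)) ∧ ¬J(t) ∧ ¬H(n,n))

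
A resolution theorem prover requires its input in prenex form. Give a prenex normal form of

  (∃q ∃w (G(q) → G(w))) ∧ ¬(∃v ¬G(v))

∃q ∃w ∀v ((¬G(q) ∨ G(w)) ∧ G(v))

Rewrite implications/biconditionals: A → B as ¬A ∨ B.
  (∃q ∃w (¬G(q) ∨ G(w))) ∧ ¬(∃v ¬G(v))
Drive negations inward (¬∀x A ≡ ∃x ¬A, ¬∃x A ≡ ∀x ¬A, De Morgan for ∧/∨):
  (∃q ∃w (¬G(q) ∨ G(w))) ∧ (∀v G(v))
All bound variables are already distinct, so no renaming is needed.
Pull the quantifiers to the front (each side's bound variable is not free in the other side):
  ∃q ∃w ∀v ((¬G(q) ∨ G(w)) ∧ G(v))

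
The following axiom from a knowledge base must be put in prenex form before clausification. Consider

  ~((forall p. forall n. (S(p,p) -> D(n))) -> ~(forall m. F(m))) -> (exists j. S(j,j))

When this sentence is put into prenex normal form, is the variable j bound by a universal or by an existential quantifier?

existential

First replace A → B with ¬A ∨ B.
  ~~(~(forall p. forall n. (~S(p,p) | D(n))) | ~(forall m. F(m))) | (exists j. S(j,j))
Move each ¬ inward, flipping quantifiers it crosses:
  (exists p. exists n. (S(p,p) & ~D(n))) | (exists m. ~F(m)) | (exists j. S(j,j))
Finally move all quantifiers to the prefix:
  exists p. exists n. exists m. exists j. (S(p,p) & ~D(n) | ~F(m) | S(j,j))
The quantifier exists j sits under an even number of negations (counting the antecedent side of each →), so it remains existential.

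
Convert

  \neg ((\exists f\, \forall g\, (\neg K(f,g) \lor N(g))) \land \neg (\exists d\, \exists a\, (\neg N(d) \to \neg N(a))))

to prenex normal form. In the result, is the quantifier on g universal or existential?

Eliminate → and ↔ using ¬ and ∨.
  \neg ((\exists f\, \forall g\, (\neg K(f,g) \lor N(g))) \land \neg (\exists d\, \exists a\, (\neg \neg N(d) \lor \neg N(a))))
Move each ¬ inward, flipping quantifiers it crosses:
  (\forall f\, \exists g\, (K(f,g) \land \neg N(g))) \lor (\exists d\, \exists a\, (N(d) \lor \neg N(a)))
Extract every quantifier outward, since the variables are now distinct and don't occur free across branches:
  \forall f\, \exists g\, \exists d\, \exists a\, (K(f,g) \land \neg N(g) \lor N(d) \lor \neg N(a))
The quantifier \forall g sits under an odd number of negations (counting the antecedent side of each →), so it flips to \exists g.

existential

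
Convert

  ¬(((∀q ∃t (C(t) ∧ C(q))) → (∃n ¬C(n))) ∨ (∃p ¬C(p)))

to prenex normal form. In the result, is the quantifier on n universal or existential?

universal

Rewrite implications/biconditionals: A → B as ¬A ∨ B.
  ¬(¬(∀q ∃t (C(t) ∧ C(q))) ∨ (∃n ¬C(n)) ∨ (∃p ¬C(p)))
Move each ¬ inward, flipping quantifiers it crosses:
  (∀q ∃t (C(t) ∧ C(q))) ∧ (∀n C(n)) ∧ (∀p C(p))
All bound variables are already distinct, so no renaming is needed.
Pull the quantifiers to the front (each side's bound variable is not free in the other side):
  ∀q ∃t ∀n ∀p (C(t) ∧ C(q) ∧ C(n) ∧ C(p))
The quantifier ∃n sits under an odd number of negations (counting the antecedent side of each →), so it flips to ∀n.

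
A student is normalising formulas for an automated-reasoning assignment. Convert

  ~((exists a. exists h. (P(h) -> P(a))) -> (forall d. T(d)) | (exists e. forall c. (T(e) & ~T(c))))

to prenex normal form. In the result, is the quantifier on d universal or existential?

existential

Eliminate → and ↔ using ¬ and ∨.
  ~(~(exists a. exists h. (~P(h) | P(a))) | (forall d. T(d)) | (exists e. forall c. (T(e) & ~T(c))))
Move each ¬ inward, flipping quantifiers it crosses:
  (exists a. exists h. (~P(h) | P(a))) & (exists d. ~T(d)) & (forall e. exists c. (~T(e) | T(c)))
All bound variables are already distinct, so no renaming is needed.
Finally move all quantifiers to the prefix:
  exists a. exists h. exists d. forall e. exists c. ((~P(h) | P(a)) & ~T(d) & (~T(e) | T(c)))
The quantifier forall d sits under an odd number of negations (counting the antecedent side of each →), so it flips to exists d.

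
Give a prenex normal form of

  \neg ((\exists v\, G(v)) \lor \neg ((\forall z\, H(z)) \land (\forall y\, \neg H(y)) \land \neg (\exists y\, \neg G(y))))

\forall v\, \forall z\, \forall y\, \forall p\, (\neg G(v) \land H(z) \land \neg H(y) \land G(p))

Drive negations inward (¬∀x A ≡ ∃x ¬A, ¬∃x A ≡ ∀x ¬A, De Morgan for ∧/∨):
  (\forall v\, \neg G(v)) \land (\forall z\, H(z)) \land (\forall y\, \neg H(y)) \land (\forall y\, G(y))
Give each quantifier a distinct variable: y↦p.
  (\forall v\, \neg G(v)) \land (\forall z\, H(z)) \land (\forall y\, \neg H(y)) \land (\forall p\, G(p))
Extract every quantifier outward, since the variables are now distinct and don't occur free across branches:
  \forall v\, \forall z\, \forall y\, \forall p\, (\neg G(v) \land H(z) \land \neg H(y) \land G(p))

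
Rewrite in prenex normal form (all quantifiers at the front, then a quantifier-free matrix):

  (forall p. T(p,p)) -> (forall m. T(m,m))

exists p. forall m. (~T(p,p) | T(m,m))

Eliminate → and ↔ using ¬ and ∨.
  ~(forall p. T(p,p)) | (forall m. T(m,m))
Push ¬ through the quantifiers and connectives to reach negation normal form:
  (exists p. ~T(p,p)) | (forall m. T(m,m))
Finally move all quantifiers to the prefix:
  exists p. forall m. (~T(p,p) | T(m,m))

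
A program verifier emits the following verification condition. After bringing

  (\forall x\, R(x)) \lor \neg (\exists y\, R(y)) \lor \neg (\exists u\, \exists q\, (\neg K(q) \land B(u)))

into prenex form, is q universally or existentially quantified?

Move each ¬ inward, flipping quantifiers it crosses:
  (\forall x\, R(x)) \lor (\forall y\, \neg R(y)) \lor (\forall u\, \forall q\, (K(q) \lor \neg B(u)))
Extract every quantifier outward, since the variables are now distinct and don't occur free across branches:
  \forall x\, \forall y\, \forall u\, \forall q\, (R(x) \lor \neg R(y) \lor K(q) \lor \neg B(u))
The quantifier \exists q sits under an odd number of negations, so it flips to \forall q.

universal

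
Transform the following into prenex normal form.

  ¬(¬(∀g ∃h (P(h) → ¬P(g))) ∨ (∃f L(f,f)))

∀g ∃h ∀f ((¬P(h) ∨ ¬P(g)) ∧ ¬L(f,f))

Eliminate → and ↔ using ¬ and ∨.
  ¬(¬(∀g ∃h (¬P(h) ∨ ¬P(g))) ∨ (∃f L(f,f)))
Drive negations inward (¬∀x A ≡ ∃x ¬A, ¬∃x A ≡ ∀x ¬A, De Morgan for ∧/∨):
  (∀g ∃h (¬P(h) ∨ ¬P(g))) ∧ (∀f ¬L(f,f))
All bound variables are already distinct, so no renaming is needed.
Extract every quantifier outward, since the variables are now distinct and don't occur free across branches:
  ∀g ∃h ∀f ((¬P(h) ∨ ¬P(g)) ∧ ¬L(f,f))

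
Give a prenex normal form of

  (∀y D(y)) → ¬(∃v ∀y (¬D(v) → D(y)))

∃y ∀v ∃z1 (¬D(y) ∨ ¬D(v) ∧ ¬D(z1))

Eliminate → and ↔ using ¬ and ∨.
  ¬(∀y D(y)) ∨ ¬(∃v ∀y (¬¬D(v) ∨ D(y)))
Push ¬ through the quantifiers and connectives to reach negation normal form:
  (∃y ¬D(y)) ∨ (∀v ∃y (¬D(v) ∧ ¬D(y)))
Rename bound variables to avoid capture: y↦z1.
  (∃y ¬D(y)) ∨ (∀v ∃z1 (¬D(v) ∧ ¬D(z1)))
Pull the quantifiers to the front (each side's bound variable is not free in the other side):
  ∃y ∀v ∃z1 (¬D(y) ∨ ¬D(v) ∧ ¬D(z1))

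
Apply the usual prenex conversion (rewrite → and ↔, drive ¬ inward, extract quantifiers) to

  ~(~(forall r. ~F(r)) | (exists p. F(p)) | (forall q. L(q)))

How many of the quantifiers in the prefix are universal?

2

Push ¬ through the quantifiers and connectives to reach negation normal form:
  (forall r. ~F(r)) & (forall p. ~F(p)) & (exists q. ~L(q))
All bound variables are already distinct, so no renaming is needed.
Pull the quantifiers to the front (each side's bound variable is not free in the other side):
  forall r. forall p. exists q. (~F(r) & ~F(p) & ~L(q))
The prefix is forall r forall p exists q: 2 universal, 1 existential.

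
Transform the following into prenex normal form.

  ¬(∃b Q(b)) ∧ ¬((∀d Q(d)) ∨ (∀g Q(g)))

Move each ¬ inward, flipping quantifiers it crosses:
  (∀b ¬Q(b)) ∧ (∃d ¬Q(d)) ∧ (∃g ¬Q(g))
All bound variables are already distinct, so no renaming is needed.
Extract every quantifier outward, since the variables are now distinct and don't occur free across branches:
  ∀b ∃d ∃g (¬Q(b) ∧ ¬Q(d) ∧ ¬Q(g))

∀b ∃d ∃g (¬Q(b) ∧ ¬Q(d) ∧ ¬Q(g))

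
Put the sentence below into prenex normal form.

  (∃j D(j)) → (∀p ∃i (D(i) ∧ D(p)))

∀j ∀p ∃i (¬D(j) ∨ D(i) ∧ D(p))

Rewrite implications/biconditionals: A → B as ¬A ∨ B.
  ¬(∃j D(j)) ∨ (∀p ∃i (D(i) ∧ D(p)))
Move each ¬ inward, flipping quantifiers it crosses:
  (∀j ¬D(j)) ∨ (∀p ∃i (D(i) ∧ D(p)))
All bound variables are already distinct, so no renaming is needed.
Finally move all quantifiers to the prefix:
  ∀j ∀p ∃i (¬D(j) ∨ D(i) ∧ D(p))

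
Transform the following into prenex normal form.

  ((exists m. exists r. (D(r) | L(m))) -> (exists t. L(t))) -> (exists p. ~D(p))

exists m. exists r. forall t. exists p. ((D(r) | L(m)) & ~L(t) | ~D(p))

Eliminate → and ↔ using ¬ and ∨.
  ~(~(exists m. exists r. (D(r) | L(m))) | (exists t. L(t))) | (exists p. ~D(p))
Drive negations inward (¬∀x A ≡ ∃x ¬A, ¬∃x A ≡ ∀x ¬A, De Morgan for ∧/∨):
  (exists m. exists r. (D(r) | L(m))) & (forall t. ~L(t)) | (exists p. ~D(p))
All bound variables are already distinct, so no renaming is needed.
Pull the quantifiers to the front (each side's bound variable is not free in the other side):
  exists m. exists r. forall t. exists p. ((D(r) | L(m)) & ~L(t) | ~D(p))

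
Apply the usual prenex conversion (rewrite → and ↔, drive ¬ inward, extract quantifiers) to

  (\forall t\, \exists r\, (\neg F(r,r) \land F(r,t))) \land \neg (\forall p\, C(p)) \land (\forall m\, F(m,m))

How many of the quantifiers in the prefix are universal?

2

Drive negations inward (¬∀x A ≡ ∃x ¬A, ¬∃x A ≡ ∀x ¬A, De Morgan for ∧/∨):
  (\forall t\, \exists r\, (\neg F(r,r) \land F(r,t))) \land (\exists p\, \neg C(p)) \land (\forall m\, F(m,m))
Finally move all quantifiers to the prefix:
  \forall t\, \exists r\, \exists p\, \forall m\, (\neg F(r,r) \land F(r,t) \land \neg C(p) \land F(m,m))
The prefix is \forall t \exists r \exists p \forall m: 2 universal, 2 existential.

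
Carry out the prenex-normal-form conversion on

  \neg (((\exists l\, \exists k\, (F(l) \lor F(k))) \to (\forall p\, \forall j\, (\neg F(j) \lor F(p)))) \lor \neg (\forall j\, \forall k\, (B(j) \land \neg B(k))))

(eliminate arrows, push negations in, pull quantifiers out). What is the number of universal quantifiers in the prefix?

2

Rewrite implications/biconditionals: A → B as ¬A ∨ B.
  \neg (\neg (\exists l\, \exists k\, (F(l) \lor F(k))) \lor (\forall p\, \forall j\, (\neg F(j) \lor F(p))) \lor \neg (\forall j\, \forall k\, (B(j) \land \neg B(k))))
Drive negations inward (¬∀x A ≡ ∃x ¬A, ¬∃x A ≡ ∀x ¬A, De Morgan for ∧/∨):
  (\exists l\, \exists k\, (F(l) \lor F(k))) \land (\exists p\, \exists j\, (F(j) \land \neg F(p))) \land (\forall j\, \forall k\, (B(j) \land \neg B(k)))
Give each quantifier a distinct variable: j↦y1, k↦t.
  (\exists l\, \exists k\, (F(l) \lor F(k))) \land (\exists p\, \exists j\, (F(j) \land \neg F(p))) \land (\forall y1\, \forall t\, (B(y1) \land \neg B(t)))
Pull the quantifiers to the front (each side's bound variable is not free in the other side):
  \exists l\, \exists k\, \exists p\, \exists j\, \forall y1\, \forall t\, ((F(l) \lor F(k)) \land F(j) \land \neg F(p) \land B(y1) \land \neg B(t))
The prefix is \exists l \exists k \exists p \exists j \forall y1 \forall t: 2 universal, 4 existential.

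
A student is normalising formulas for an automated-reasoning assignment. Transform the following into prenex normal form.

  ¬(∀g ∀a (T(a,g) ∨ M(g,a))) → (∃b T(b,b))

∀g ∀a ∃b (T(a,g) ∨ M(g,a) ∨ T(b,b))

Rewrite implications/biconditionals: A → B as ¬A ∨ B.
  ¬¬(∀g ∀a (T(a,g) ∨ M(g,a))) ∨ (∃b T(b,b))
Push ¬ through the quantifiers and connectives to reach negation normal form:
  (∀g ∀a (T(a,g) ∨ M(g,a))) ∨ (∃b T(b,b))
All bound variables are already distinct, so no renaming is needed.
Finally move all quantifiers to the prefix:
  ∀g ∀a ∃b (T(a,g) ∨ M(g,a) ∨ T(b,b))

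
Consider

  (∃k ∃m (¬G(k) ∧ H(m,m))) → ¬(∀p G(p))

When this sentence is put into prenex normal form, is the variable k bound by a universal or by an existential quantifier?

universal

Eliminate → and ↔ using ¬ and ∨.
  ¬(∃k ∃m (¬G(k) ∧ H(m,m))) ∨ ¬(∀p G(p))
Drive negations inward (¬∀x A ≡ ∃x ¬A, ¬∃x A ≡ ∀x ¬A, De Morgan for ∧/∨):
  (∀k ∀m (G(k) ∨ ¬H(m,m))) ∨ (∃p ¬G(p))
All bound variables are already distinct, so no renaming is needed.
Extract every quantifier outward, since the variables are now distinct and don't occur free across branches:
  ∀k ∀m ∃p (G(k) ∨ ¬H(m,m) ∨ ¬G(p))
The quantifier ∃k sits under an odd number of negations (counting the antecedent side of each →), so it flips to ∀k.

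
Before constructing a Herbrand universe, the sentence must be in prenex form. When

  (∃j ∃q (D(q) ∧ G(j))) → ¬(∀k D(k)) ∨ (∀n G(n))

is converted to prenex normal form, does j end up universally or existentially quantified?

First replace A → B with ¬A ∨ B.
  ¬(∃j ∃q (D(q) ∧ G(j))) ∨ ¬(∀k D(k)) ∨ (∀n G(n))
Drive negations inward (¬∀x A ≡ ∃x ¬A, ¬∃x A ≡ ∀x ¬A, De Morgan for ∧/∨):
  (∀j ∀q (¬D(q) ∨ ¬G(j))) ∨ (∃k ¬D(k)) ∨ (∀n G(n))
Extract every quantifier outward, since the variables are now distinct and don't occur free across branches:
  ∀j ∀q ∃k ∀n (¬D(q) ∨ ¬G(j) ∨ ¬D(k) ∨ G(n))
The quantifier ∃j sits under an odd number of negations (counting the antecedent side of each →), so it flips to ∀j.

universal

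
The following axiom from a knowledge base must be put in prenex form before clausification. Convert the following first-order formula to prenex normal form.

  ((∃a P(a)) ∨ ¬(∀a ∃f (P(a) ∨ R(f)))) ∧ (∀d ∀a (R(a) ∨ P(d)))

Drive negations inward (¬∀x A ≡ ∃x ¬A, ¬∃x A ≡ ∀x ¬A, De Morgan for ∧/∨):
  ((∃a P(a)) ∨ (∃a ∀f (¬P(a) ∧ ¬R(f)))) ∧ (∀d ∀a (R(a) ∨ P(d)))
Rename bound variables to avoid capture: a↦v1, a↦w1.
  ((∃a P(a)) ∨ (∃v1 ∀f (¬P(v1) ∧ ¬R(f)))) ∧ (∀d ∀w1 (R(w1) ∨ P(d)))
Extract every quantifier outward, since the variables are now distinct and don't occur free across branches:
  ∃a ∃v1 ∀f ∀d ∀w1 ((P(a) ∨ ¬P(v1) ∧ ¬R(f)) ∧ (R(w1) ∨ P(d)))

∃a ∃v1 ∀f ∀d ∀w1 ((P(a) ∨ ¬P(v1) ∧ ¬R(f)) ∧ (R(w1) ∨ P(d)))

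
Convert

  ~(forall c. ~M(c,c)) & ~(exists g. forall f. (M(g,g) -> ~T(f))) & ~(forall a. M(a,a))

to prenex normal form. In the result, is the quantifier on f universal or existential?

Rewrite implications/biconditionals: A → B as ¬A ∨ B.
  ~(forall c. ~M(c,c)) & ~(exists g. forall f. (~M(g,g) | ~T(f))) & ~(forall a. M(a,a))
Push ¬ through the quantifiers and connectives to reach negation normal form:
  (exists c. M(c,c)) & (forall g. exists f. (M(g,g) & T(f))) & (exists a. ~M(a,a))
Pull the quantifiers to the front (each side's bound variable is not free in the other side):
  exists c. forall g. exists f. exists a. (M(c,c) & M(g,g) & T(f) & ~M(a,a))
The quantifier forall f sits under an odd number of negations (counting the antecedent side of each →), so it flips to exists f.

existential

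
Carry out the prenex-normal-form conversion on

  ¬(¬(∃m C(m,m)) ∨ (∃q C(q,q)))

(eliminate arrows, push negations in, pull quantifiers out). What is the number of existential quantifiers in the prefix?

1

Move each ¬ inward, flipping quantifiers it crosses:
  (∃m C(m,m)) ∧ (∀q ¬C(q,q))
Extract every quantifier outward, since the variables are now distinct and don't occur free across branches:
  ∃m ∀q (C(m,m) ∧ ¬C(q,q))
The prefix is ∃m ∀q: 1 universal, 1 existential.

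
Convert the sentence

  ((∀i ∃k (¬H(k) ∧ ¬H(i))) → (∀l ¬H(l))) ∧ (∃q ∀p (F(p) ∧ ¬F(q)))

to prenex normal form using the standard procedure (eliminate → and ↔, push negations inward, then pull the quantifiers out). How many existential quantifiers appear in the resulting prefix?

Rewrite implications/biconditionals: A → B as ¬A ∨ B.
  (¬(∀i ∃k (¬H(k) ∧ ¬H(i))) ∨ (∀l ¬H(l))) ∧ (∃q ∀p (F(p) ∧ ¬F(q)))
Push ¬ through the quantifiers and connectives to reach negation normal form:
  ((∃i ∀k (H(k) ∨ H(i))) ∨ (∀l ¬H(l))) ∧ (∃q ∀p (F(p) ∧ ¬F(q)))
All bound variables are already distinct, so no renaming is needed.
Finally move all quantifiers to the prefix:
  ∃i ∀k ∀l ∃q ∀p ((H(k) ∨ H(i) ∨ ¬H(l)) ∧ F(p) ∧ ¬F(q))
The prefix is ∃i ∀k ∀l ∃q ∀p: 3 universal, 2 existential.

2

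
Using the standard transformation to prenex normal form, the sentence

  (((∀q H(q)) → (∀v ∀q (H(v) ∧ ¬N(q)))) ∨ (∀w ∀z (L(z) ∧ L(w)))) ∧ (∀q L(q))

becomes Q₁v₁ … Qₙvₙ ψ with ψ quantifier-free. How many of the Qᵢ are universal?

Eliminate → and ↔ using ¬ and ∨.
  (¬(∀q H(q)) ∨ (∀v ∀q (H(v) ∧ ¬N(q))) ∨ (∀w ∀z (L(z) ∧ L(w)))) ∧ (∀q L(q))
Drive negations inward (¬∀x A ≡ ∃x ¬A, ¬∃x A ≡ ∀x ¬A, De Morgan for ∧/∨):
  ((∃q ¬H(q)) ∨ (∀v ∀q (H(v) ∧ ¬N(q))) ∨ (∀w ∀z (L(z) ∧ L(w)))) ∧ (∀q L(q))
Rename bound variables to avoid capture: q↦a, q↦y.
  ((∃q ¬H(q)) ∨ (∀v ∀a (H(v) ∧ ¬N(a))) ∨ (∀w ∀z (L(z) ∧ L(w)))) ∧ (∀y L(y))
Pull the quantifiers to the front (each side's bound variable is not free in the other side):
  ∃q ∀v ∀a ∀w ∀z ∀y ((¬H(q) ∨ H(v) ∧ ¬N(a) ∨ L(z) ∧ L(w)) ∧ L(y))
The prefix is ∃q ∀v ∀a ∀w ∀z ∀y: 5 universal, 1 existential.

5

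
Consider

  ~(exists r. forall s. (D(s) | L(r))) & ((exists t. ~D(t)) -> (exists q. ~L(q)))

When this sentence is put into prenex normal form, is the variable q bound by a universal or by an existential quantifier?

Rewrite implications/biconditionals: A → B as ¬A ∨ B.
  ~(exists r. forall s. (D(s) | L(r))) & (~(exists t. ~D(t)) | (exists q. ~L(q)))
Move each ¬ inward, flipping quantifiers it crosses:
  (forall r. exists s. (~D(s) & ~L(r))) & ((forall t. D(t)) | (exists q. ~L(q)))
All bound variables are already distinct, so no renaming is needed.
Extract every quantifier outward, since the variables are now distinct and don't occur free across branches:
  forall r. exists s. forall t. exists q. (~D(s) & ~L(r) & (D(t) | ~L(q)))
The quantifier exists q sits under an even number of negations (counting the antecedent side of each →), so it remains existential.

existential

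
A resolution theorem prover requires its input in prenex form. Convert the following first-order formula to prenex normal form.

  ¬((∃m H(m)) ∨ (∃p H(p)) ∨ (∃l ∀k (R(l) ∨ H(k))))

Move each ¬ inward, flipping quantifiers it crosses:
  (∀m ¬H(m)) ∧ (∀p ¬H(p)) ∧ (∀l ∃k (¬R(l) ∧ ¬H(k)))
Finally move all quantifiers to the prefix:
  ∀m ∀p ∀l ∃k (¬H(m) ∧ ¬H(p) ∧ ¬R(l) ∧ ¬H(k))

∀m ∀p ∀l ∃k (¬H(m) ∧ ¬H(p) ∧ ¬R(l) ∧ ¬H(k))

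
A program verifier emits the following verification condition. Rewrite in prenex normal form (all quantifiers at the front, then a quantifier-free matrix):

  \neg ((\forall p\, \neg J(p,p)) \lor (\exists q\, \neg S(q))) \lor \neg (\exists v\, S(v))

\exists p\, \forall q\, \forall v\, (J(p,p) \land S(q) \lor \neg S(v))

Push ¬ through the quantifiers and connectives to reach negation normal form:
  (\exists p\, J(p,p)) \land (\forall q\, S(q)) \lor (\forall v\, \neg S(v))
All bound variables are already distinct, so no renaming is needed.
Finally move all quantifiers to the prefix:
  \exists p\, \forall q\, \forall v\, (J(p,p) \land S(q) \lor \neg S(v))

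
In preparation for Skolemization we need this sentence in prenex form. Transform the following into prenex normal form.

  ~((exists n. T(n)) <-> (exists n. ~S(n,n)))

exists n. forall y. exists s. forall z. (T(n) & S(y,y) | ~S(s,s) & ~T(z))

Eliminate → and ↔ using ¬ and ∨; A ↔ B as (¬A ∨ B) ∧ (¬B ∨ A).
  ~((~(exists n. T(n)) | (exists n. ~S(n,n))) & (~(exists n. ~S(n,n)) | (exists n. T(n))))
Push ¬ through the quantifiers and connectives to reach negation normal form:
  (exists n. T(n)) & (forall n. S(n,n)) | (exists n. ~S(n,n)) & (forall n. ~T(n))
Give each quantifier a distinct variable: n↦y, n↦s, n↦z.
  (exists n. T(n)) & (forall y. S(y,y)) | (exists s. ~S(s,s)) & (forall z. ~T(z))
Pull the quantifiers to the front (each side's bound variable is not free in the other side):
  exists n. forall y. exists s. forall z. (T(n) & S(y,y) | ~S(s,s) & ~T(z))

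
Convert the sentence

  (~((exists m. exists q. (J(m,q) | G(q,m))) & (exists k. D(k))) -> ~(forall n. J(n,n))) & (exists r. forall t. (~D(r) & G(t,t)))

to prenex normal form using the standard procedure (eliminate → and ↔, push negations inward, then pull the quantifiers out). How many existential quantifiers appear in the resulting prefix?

First replace A → B with ¬A ∨ B.
  (~~((exists m. exists q. (J(m,q) | G(q,m))) & (exists k. D(k))) | ~(forall n. J(n,n))) & (exists r. forall t. (~D(r) & G(t,t)))
Drive negations inward (¬∀x A ≡ ∃x ¬A, ¬∃x A ≡ ∀x ¬A, De Morgan for ∧/∨):
  ((exists m. exists q. (J(m,q) | G(q,m))) & (exists k. D(k)) | (exists n. ~J(n,n))) & (exists r. forall t. (~D(r) & G(t,t)))
All bound variables are already distinct, so no renaming is needed.
Extract every quantifier outward, since the variables are now distinct and don't occur free across branches:
  exists m. exists q. exists k. exists n. exists r. forall t. (((J(m,q) | G(q,m)) & D(k) | ~J(n,n)) & ~D(r) & G(t,t))
The prefix is exists m exists q exists k exists n exists r forall t: 1 universal, 5 existential.

5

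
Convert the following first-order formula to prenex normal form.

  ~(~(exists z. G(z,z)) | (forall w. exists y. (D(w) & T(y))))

Push ¬ through the quantifiers and connectives to reach negation normal form:
  (exists z. G(z,z)) & (exists w. forall y. (~D(w) | ~T(y)))
All bound variables are already distinct, so no renaming is needed.
Finally move all quantifiers to the prefix:
  exists z. exists w. forall y. (G(z,z) & (~D(w) | ~T(y)))

exists z. exists w. forall y. (G(z,z) & (~D(w) | ~T(y)))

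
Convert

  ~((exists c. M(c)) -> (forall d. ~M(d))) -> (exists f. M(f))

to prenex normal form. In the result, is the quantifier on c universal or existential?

First replace A → B with ¬A ∨ B.
  ~~(~(exists c. M(c)) | (forall d. ~M(d))) | (exists f. M(f))
Push ¬ through the quantifiers and connectives to reach negation normal form:
  (forall c. ~M(c)) | (forall d. ~M(d)) | (exists f. M(f))
All bound variables are already distinct, so no renaming is needed.
Extract every quantifier outward, since the variables are now distinct and don't occur free across branches:
  forall c. forall d. exists f. (~M(c) | ~M(d) | M(f))
The quantifier exists c sits under an odd number of negations (counting the antecedent side of each →), so it flips to forall c.

universal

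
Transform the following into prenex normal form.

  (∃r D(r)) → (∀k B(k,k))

Rewrite implications/biconditionals: A → B as ¬A ∨ B.
  ¬(∃r D(r)) ∨ (∀k B(k,k))
Move each ¬ inward, flipping quantifiers it crosses:
  (∀r ¬D(r)) ∨ (∀k B(k,k))
All bound variables are already distinct, so no renaming is needed.
Finally move all quantifiers to the prefix:
  ∀r ∀k (¬D(r) ∨ B(k,k))

∀r ∀k (¬D(r) ∨ B(k,k))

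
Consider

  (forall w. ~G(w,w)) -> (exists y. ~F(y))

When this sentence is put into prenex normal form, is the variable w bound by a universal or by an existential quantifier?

First replace A → B with ¬A ∨ B.
  ~(forall w. ~G(w,w)) | (exists y. ~F(y))
Move each ¬ inward, flipping quantifiers it crosses:
  (exists w. G(w,w)) | (exists y. ~F(y))
All bound variables are already distinct, so no renaming is needed.
Extract every quantifier outward, since the variables are now distinct and don't occur free across branches:
  exists w. exists y. (G(w,w) | ~F(y))
The quantifier forall w sits under an odd number of negations (counting the antecedent side of each →), so it flips to exists w.

existential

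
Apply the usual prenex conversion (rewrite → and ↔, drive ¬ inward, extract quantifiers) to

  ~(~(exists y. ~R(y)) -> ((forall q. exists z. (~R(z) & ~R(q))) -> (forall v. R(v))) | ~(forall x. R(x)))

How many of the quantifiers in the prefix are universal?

Eliminate → and ↔ using ¬ and ∨.
  ~(~~(exists y. ~R(y)) | ~(forall q. exists z. (~R(z) & ~R(q))) | (forall v. R(v)) | ~(forall x. R(x)))
Push ¬ through the quantifiers and connectives to reach negation normal form:
  (forall y. R(y)) & (forall q. exists z. (~R(z) & ~R(q))) & (exists v. ~R(v)) & (forall x. R(x))
All bound variables are already distinct, so no renaming is needed.
Pull the quantifiers to the front (each side's bound variable is not free in the other side):
  forall y. forall q. exists z. exists v. forall x. (R(y) & ~R(z) & ~R(q) & ~R(v) & R(x))
The prefix is forall y forall q exists z exists v forall x: 3 universal, 2 existential.

3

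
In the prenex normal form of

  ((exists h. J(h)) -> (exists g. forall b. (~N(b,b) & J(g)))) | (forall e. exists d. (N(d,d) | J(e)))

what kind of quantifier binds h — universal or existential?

universal

First replace A → B with ¬A ∨ B.
  ~(exists h. J(h)) | (exists g. forall b. (~N(b,b) & J(g))) | (forall e. exists d. (N(d,d) | J(e)))
Drive negations inward (¬∀x A ≡ ∃x ¬A, ¬∃x A ≡ ∀x ¬A, De Morgan for ∧/∨):
  (forall h. ~J(h)) | (exists g. forall b. (~N(b,b) & J(g))) | (forall e. exists d. (N(d,d) | J(e)))
Pull the quantifiers to the front (each side's bound variable is not free in the other side):
  forall h. exists g. forall b. forall e. exists d. (~J(h) | ~N(b,b) & J(g) | N(d,d) | J(e))
The quantifier exists h sits under an odd number of negations (counting the antecedent side of each →), so it flips to forall h.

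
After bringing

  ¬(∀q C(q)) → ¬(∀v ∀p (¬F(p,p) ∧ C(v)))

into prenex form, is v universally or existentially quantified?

Eliminate → and ↔ using ¬ and ∨.
  ¬¬(∀q C(q)) ∨ ¬(∀v ∀p (¬F(p,p) ∧ C(v)))
Push ¬ through the quantifiers and connectives to reach negation normal form:
  (∀q C(q)) ∨ (∃v ∃p (F(p,p) ∨ ¬C(v)))
Pull the quantifiers to the front (each side's bound variable is not free in the other side):
  ∀q ∃v ∃p (C(q) ∨ F(p,p) ∨ ¬C(v))
The quantifier ∀v sits under an odd number of negations (counting the antecedent side of each →), so it flips to ∃v.

existential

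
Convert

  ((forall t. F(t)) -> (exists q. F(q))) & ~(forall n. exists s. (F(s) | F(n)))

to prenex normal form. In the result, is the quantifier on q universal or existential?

existential

First replace A → B with ¬A ∨ B.
  (~(forall t. F(t)) | (exists q. F(q))) & ~(forall n. exists s. (F(s) | F(n)))
Push ¬ through the quantifiers and connectives to reach negation normal form:
  ((exists t. ~F(t)) | (exists q. F(q))) & (exists n. forall s. (~F(s) & ~F(n)))
Finally move all quantifiers to the prefix:
  exists t. exists q. exists n. forall s. ((~F(t) | F(q)) & ~F(s) & ~F(n))
The quantifier exists q sits under an even number of negations (counting the antecedent side of each →), so it remains existential.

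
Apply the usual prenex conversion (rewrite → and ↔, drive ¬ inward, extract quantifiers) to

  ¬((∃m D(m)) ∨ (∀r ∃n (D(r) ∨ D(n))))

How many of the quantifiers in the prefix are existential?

Move each ¬ inward, flipping quantifiers it crosses:
  (∀m ¬D(m)) ∧ (∃r ∀n (¬D(r) ∧ ¬D(n)))
All bound variables are already distinct, so no renaming is needed.
Finally move all quantifiers to the prefix:
  ∀m ∃r ∀n (¬D(m) ∧ ¬D(r) ∧ ¬D(n))
The prefix is ∀m ∃r ∀n: 2 universal, 1 existential.

1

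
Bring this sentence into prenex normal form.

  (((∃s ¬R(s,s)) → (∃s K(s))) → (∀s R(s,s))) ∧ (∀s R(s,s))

∃s ∀v ∀v1 ∀c ((¬R(s,s) ∧ ¬K(v) ∨ R(v1,v1)) ∧ R(c,c))

Eliminate → and ↔ using ¬ and ∨.
  (¬(¬(∃s ¬R(s,s)) ∨ (∃s K(s))) ∨ (∀s R(s,s))) ∧ (∀s R(s,s))
Move each ¬ inward, flipping quantifiers it crosses:
  ((∃s ¬R(s,s)) ∧ (∀s ¬K(s)) ∨ (∀s R(s,s))) ∧ (∀s R(s,s))
Give each quantifier a distinct variable: s↦v, s↦v1, s↦c.
  ((∃s ¬R(s,s)) ∧ (∀v ¬K(v)) ∨ (∀v1 R(v1,v1))) ∧ (∀c R(c,c))
Extract every quantifier outward, since the variables are now distinct and don't occur free across branches:
  ∃s ∀v ∀v1 ∀c ((¬R(s,s) ∧ ¬K(v) ∨ R(v1,v1)) ∧ R(c,c))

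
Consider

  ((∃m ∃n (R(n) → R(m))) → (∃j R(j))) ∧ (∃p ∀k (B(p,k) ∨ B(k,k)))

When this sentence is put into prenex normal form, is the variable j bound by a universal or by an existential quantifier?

Eliminate → and ↔ using ¬ and ∨.
  (¬(∃m ∃n (¬R(n) ∨ R(m))) ∨ (∃j R(j))) ∧ (∃p ∀k (B(p,k) ∨ B(k,k)))
Move each ¬ inward, flipping quantifiers it crosses:
  ((∀m ∀n (R(n) ∧ ¬R(m))) ∨ (∃j R(j))) ∧ (∃p ∀k (B(p,k) ∨ B(k,k)))
Extract every quantifier outward, since the variables are now distinct and don't occur free across branches:
  ∀m ∀n ∃j ∃p ∀k ((R(n) ∧ ¬R(m) ∨ R(j)) ∧ (B(p,k) ∨ B(k,k)))
The quantifier ∃j sits under an even number of negations (counting the antecedent side of each →), so it remains existential.

existential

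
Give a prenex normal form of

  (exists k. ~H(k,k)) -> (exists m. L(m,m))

forall k. exists m. (H(k,k) | L(m,m))

First replace A → B with ¬A ∨ B.
  ~(exists k. ~H(k,k)) | (exists m. L(m,m))
Move each ¬ inward, flipping quantifiers it crosses:
  (forall k. H(k,k)) | (exists m. L(m,m))
All bound variables are already distinct, so no renaming is needed.
Finally move all quantifiers to the prefix:
  forall k. exists m. (H(k,k) | L(m,m))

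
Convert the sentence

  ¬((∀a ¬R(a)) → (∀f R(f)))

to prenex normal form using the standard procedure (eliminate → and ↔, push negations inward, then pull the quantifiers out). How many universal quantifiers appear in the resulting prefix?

First replace A → B with ¬A ∨ B.
  ¬(¬(∀a ¬R(a)) ∨ (∀f R(f)))
Move each ¬ inward, flipping quantifiers it crosses:
  (∀a ¬R(a)) ∧ (∃f ¬R(f))
All bound variables are already distinct, so no renaming is needed.
Extract every quantifier outward, since the variables are now distinct and don't occur free across branches:
  ∀a ∃f (¬R(a) ∧ ¬R(f))
The prefix is ∀a ∃f: 1 universal, 1 existential.

1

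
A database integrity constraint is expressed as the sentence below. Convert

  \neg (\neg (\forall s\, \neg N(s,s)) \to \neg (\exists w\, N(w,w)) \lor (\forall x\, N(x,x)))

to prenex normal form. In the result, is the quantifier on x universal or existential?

existential

Rewrite implications/biconditionals: A → B as ¬A ∨ B.
  \neg (\neg \neg (\forall s\, \neg N(s,s)) \lor \neg (\exists w\, N(w,w)) \lor (\forall x\, N(x,x)))
Drive negations inward (¬∀x A ≡ ∃x ¬A, ¬∃x A ≡ ∀x ¬A, De Morgan for ∧/∨):
  (\exists s\, N(s,s)) \land (\exists w\, N(w,w)) \land (\exists x\, \neg N(x,x))
All bound variables are already distinct, so no renaming is needed.
Pull the quantifiers to the front (each side's bound variable is not free in the other side):
  \exists s\, \exists w\, \exists x\, (N(s,s) \land N(w,w) \land \neg N(x,x))
The quantifier \forall x sits under an odd number of negations (counting the antecedent side of each →), so it flips to \exists x.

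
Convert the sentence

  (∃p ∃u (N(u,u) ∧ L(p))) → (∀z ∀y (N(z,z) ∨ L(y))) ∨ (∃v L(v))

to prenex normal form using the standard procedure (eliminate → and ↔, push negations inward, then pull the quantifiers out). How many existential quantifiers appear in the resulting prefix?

1

Rewrite implications/biconditionals: A → B as ¬A ∨ B.
  ¬(∃p ∃u (N(u,u) ∧ L(p))) ∨ (∀z ∀y (N(z,z) ∨ L(y))) ∨ (∃v L(v))
Drive negations inward (¬∀x A ≡ ∃x ¬A, ¬∃x A ≡ ∀x ¬A, De Morgan for ∧/∨):
  (∀p ∀u (¬N(u,u) ∨ ¬L(p))) ∨ (∀z ∀y (N(z,z) ∨ L(y))) ∨ (∃v L(v))
All bound variables are already distinct, so no renaming is needed.
Extract every quantifier outward, since the variables are now distinct and don't occur free across branches:
  ∀p ∀u ∀z ∀y ∃v (¬N(u,u) ∨ ¬L(p) ∨ N(z,z) ∨ L(y) ∨ L(v))
The prefix is ∀p ∀u ∀z ∀y ∃v: 4 universal, 1 existential.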